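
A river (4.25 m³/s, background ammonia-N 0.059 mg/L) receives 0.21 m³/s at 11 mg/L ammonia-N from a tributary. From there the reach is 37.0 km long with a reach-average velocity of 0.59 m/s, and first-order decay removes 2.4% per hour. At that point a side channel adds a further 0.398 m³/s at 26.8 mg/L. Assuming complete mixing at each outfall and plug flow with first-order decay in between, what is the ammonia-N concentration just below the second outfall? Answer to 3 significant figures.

2.54 mg/L

Mass balance: C = (4.250·0.05900 + 0.2100·11.00) / 4.460 = 2.561/4.460 = 0.5742 mg/L; combined flow 4.460 m³/s.
Travel time t = 37.0·1000 / 0.59 = 62710 s = 17.42 h.
2.4%/h lost → k = −ln(1 − 0.024) = 0.02429 h⁻¹.
Decay over the reach: 0.5742·exp(−kt) = 0.5742·0.6550 = 0.3761 mg/L.
Second outfall: C = (4.460·0.3761 + 0.3980·26.80)/4.858 = 2.541 mg/L.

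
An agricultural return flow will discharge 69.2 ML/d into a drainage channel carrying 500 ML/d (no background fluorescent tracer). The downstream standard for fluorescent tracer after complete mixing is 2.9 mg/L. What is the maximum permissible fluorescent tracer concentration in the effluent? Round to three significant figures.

At the limit, (Qr·Cr + Qe·Cₑ)/(Qr + Qe) = 2.9:
Cₑ = (569.2·2.9 − 500.0·0) / 69.20 = 23.85 mg/L.

23.9 mg/L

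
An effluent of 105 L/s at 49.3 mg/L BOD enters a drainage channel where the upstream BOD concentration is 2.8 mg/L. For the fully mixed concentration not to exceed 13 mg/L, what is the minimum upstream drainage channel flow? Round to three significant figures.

Set C_mix = 13: (Q·2.800 + 105.0·49.30) / (Q + 105.0) = 13
→ Q = 105.0·(49.30 − 13)/(13 − 2.800) = 373.7 L/s.

374 L/s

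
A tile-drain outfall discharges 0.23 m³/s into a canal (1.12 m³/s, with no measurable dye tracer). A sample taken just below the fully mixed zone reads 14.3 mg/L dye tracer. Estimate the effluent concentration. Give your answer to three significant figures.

83.9 mg/L

Mass balance: 1.120·0 + 0.2300·Cₑ = 1.350·14.30
→ Cₑ = (1.350·14.30 − 1.120·0) / 0.2300 = 83.93 mg/L.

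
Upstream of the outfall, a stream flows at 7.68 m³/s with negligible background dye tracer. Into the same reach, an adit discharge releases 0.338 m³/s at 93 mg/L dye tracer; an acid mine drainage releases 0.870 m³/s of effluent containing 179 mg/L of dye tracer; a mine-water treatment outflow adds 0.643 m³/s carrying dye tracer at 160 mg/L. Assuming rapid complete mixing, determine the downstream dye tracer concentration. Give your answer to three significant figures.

Conservation of mass: C = (7.680·0 + 0.3380·93.00 + 0.8700·179.0 + 0.6430·160.0) / 9.531 = 290.0/9.531 = 30.43 mg/L.

30.4 mg/L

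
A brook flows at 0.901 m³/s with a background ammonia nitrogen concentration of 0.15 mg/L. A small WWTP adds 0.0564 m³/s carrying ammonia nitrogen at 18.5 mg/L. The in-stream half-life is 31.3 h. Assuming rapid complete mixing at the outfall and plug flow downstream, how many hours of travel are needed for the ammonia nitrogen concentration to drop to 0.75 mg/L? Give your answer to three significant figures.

Mass balance: C = (0.9010·0.1500 + 0.05640·18.50) / 0.9574 = 1.179/0.9574 = 1.231 mg/L.
Half-life 31.3 h → k = ln 2 / 31.3 = 0.02215 h⁻¹ = 0.5315 d⁻¹.
1.231·exp(−k·t) = 0.75 → t = ln(1.231/0.75)/k = 80550 s = 22.38 h.

22.4 h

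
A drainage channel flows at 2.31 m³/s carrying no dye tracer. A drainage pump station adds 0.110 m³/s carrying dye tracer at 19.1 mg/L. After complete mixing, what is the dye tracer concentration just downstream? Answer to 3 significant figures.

Mixed concentration C = ΣQC/ΣQ = (2.310·0 + 0.1100·19.10) / 2.420 = 2.101/2.420 = 0.8682 mg/L.

0.868 mg/L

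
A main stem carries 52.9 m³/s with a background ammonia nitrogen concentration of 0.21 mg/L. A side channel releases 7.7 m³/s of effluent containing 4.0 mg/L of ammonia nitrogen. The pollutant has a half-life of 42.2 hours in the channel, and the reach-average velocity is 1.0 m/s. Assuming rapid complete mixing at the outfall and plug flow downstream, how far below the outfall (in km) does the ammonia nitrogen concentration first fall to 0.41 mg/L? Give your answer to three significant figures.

Mixed concentration C = ΣQC/ΣQ = (52.90·0.2100 + 7.700·4.000) / 60.60 = 41.91/60.60 = 0.6916 mg/L.
Half-life 42.2 h → k = ln 2 / 42.2 = 0.01643 h⁻¹ = 0.3942 d⁻¹.
Set 0.6916·exp(−k·t) = 0.41 → t = ln(0.6916/0.41)/k = 114600 s = 31.83 h.
Distance = v·t = 1.0·114600 = 114600 m = 114.6 km.

115 km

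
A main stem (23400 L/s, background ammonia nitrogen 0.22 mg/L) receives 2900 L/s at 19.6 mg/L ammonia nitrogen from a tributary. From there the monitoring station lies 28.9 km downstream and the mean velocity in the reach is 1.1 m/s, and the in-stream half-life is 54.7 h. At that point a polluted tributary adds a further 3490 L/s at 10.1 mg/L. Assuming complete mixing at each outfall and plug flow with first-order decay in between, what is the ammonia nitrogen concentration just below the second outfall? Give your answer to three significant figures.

Mixed concentration C = ΣQC/ΣQ = (23400·0.2200 + 2900·19.60) / 26300 = 61990/26300 = 2.357 mg/L; combined flow 26300 L/s.
Travel time t = 28.9·1000 / 1.1 = 26270 s = 7.298 h.
Half-life 54.7 h → k = ln 2 / 54.7 = 0.01267 h⁻¹ = 0.3041 d⁻¹.
First-order decay: C = 2.357·exp(−k·t) = 2.357·0.9117 = 2.149 mg/L.
Second outfall: C = (26300·2.149 + 3490·10.10)/29790 = 3.080 mg/L.

3.08 mg/L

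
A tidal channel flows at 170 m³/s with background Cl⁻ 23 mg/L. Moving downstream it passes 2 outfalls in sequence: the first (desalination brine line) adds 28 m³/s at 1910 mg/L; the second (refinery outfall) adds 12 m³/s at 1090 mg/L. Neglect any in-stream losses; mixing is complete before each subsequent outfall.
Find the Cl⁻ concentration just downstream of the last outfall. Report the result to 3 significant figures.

Below outfall 1: Q → 198.0 m³/s, C = (170.0·23.00 + 28.00·1910)/198.0 = 289.8 mg/L.
Below outfall 2: Q → 210.0 m³/s, C = (198.0·289.8 + 12.00·1090)/210.0 = 335.6 mg/L.

336 mg/L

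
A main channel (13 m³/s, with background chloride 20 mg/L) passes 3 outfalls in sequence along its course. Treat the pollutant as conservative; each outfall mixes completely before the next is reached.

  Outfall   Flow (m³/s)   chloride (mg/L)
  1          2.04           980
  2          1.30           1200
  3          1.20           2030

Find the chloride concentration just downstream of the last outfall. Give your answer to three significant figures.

Below outfall 1: Q → 15.04 m³/s, C = (13.00·20.00 + 2.040·980.0)/15.04 = 150.2 mg/L.
Below outfall 2: Q → 16.34 m³/s, C = (15.04·150.2 + 1.300·1200)/16.34 = 233.7 mg/L.
Below outfall 3: Q → 17.54 m³/s, C = (16.34·233.7 + 1.200·2030)/17.54 = 356.6 mg/L.

357 mg/L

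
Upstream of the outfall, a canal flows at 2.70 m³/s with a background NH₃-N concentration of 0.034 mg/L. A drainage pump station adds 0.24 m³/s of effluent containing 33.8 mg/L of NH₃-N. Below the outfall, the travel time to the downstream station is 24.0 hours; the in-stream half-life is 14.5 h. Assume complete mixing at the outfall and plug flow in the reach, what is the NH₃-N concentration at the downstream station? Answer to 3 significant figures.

0.886 mg/L

After mixing, C = (2.700·0.03400 + 0.2400·33.80) / 2.940 = 8.204/2.940 = 2.790 mg/L.
Half-life 14.5 h → k = ln 2 / 14.5 = 0.04780 h⁻¹ = 1.147 d⁻¹.
After decay, C = 2.790 × e^(−kt) = 2.790 × 0.3175 = 0.8860 mg/L.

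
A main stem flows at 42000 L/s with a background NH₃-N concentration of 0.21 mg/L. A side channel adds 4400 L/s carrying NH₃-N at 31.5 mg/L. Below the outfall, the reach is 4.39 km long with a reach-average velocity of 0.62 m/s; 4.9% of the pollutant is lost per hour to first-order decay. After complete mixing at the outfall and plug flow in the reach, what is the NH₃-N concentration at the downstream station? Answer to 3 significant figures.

2.88 mg/L

Mass balance: C = (42000·0.2100 + 4400·31.50) / 46400 = 147400/46400 = 3.177 mg/L.
Travel time t = 4.39·1000 / 0.62 = 7081 s = 1.967 h.
4.9%/h lost → k = −ln(1 − 0.049) = 0.05024 h⁻¹.
Applying C = C₀e^(−kt): 3.177 × 0.9059 = 2.878 mg/L.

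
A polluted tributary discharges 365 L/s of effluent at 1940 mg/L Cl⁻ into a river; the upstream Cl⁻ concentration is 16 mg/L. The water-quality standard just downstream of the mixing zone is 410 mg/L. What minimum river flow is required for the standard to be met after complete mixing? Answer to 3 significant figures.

1420 L/s

Set C_mix = 410: (Q·16.00 + 365.0·1940) / (Q + 365.0) = 410
→ Q = 365.0·(1940 − 410)/(410 − 16.00) = 1417 L/s.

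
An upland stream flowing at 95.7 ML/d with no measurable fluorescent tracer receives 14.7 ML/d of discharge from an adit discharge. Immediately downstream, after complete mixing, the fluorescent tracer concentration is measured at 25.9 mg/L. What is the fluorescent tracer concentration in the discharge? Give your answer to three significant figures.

Mass balance: 95.70·0 + 14.70·Cₑ = 110.4·25.90
→ Cₑ = (110.4·25.90 − 95.70·0) / 14.70 = 194.5 mg/L.

195 mg/L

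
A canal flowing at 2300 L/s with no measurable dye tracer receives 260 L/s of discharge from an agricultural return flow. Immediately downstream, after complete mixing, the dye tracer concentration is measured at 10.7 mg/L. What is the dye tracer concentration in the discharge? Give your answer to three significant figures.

105 mg/L

Mass balance: 2300·0 + 260.0·Cₑ = 2560·10.70
→ Cₑ = (2560·10.70 − 2300·0) / 260.0 = 105.4 mg/L.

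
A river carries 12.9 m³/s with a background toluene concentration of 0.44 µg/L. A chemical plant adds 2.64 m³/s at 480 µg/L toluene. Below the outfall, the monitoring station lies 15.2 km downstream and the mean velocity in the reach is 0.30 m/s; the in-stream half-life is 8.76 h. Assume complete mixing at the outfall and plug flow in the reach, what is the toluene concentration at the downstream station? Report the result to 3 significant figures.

26.9 µg/L

Flow-weighted average: C = (12.90·0.4400 + 2.640·480.0) / 15.54 = 1273/15.54 = 81.91 µg/L.
Travel time t = 15.2·1000 / 0.30 = 50670 s = 14.07 h.
Half-life 8.76 h → k = ln 2 / 8.76 = 0.07913 h⁻¹ = 1.899 d⁻¹.
After decay, C = 81.91 × e^(−kt) = 81.91 × 0.3284 = 26.90 µg/L.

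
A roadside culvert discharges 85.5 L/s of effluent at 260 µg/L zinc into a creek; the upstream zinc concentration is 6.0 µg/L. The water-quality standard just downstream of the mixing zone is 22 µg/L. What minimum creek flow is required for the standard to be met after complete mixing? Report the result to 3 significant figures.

1270 L/s

Set C_mix = 22: (Q·6.000 + 85.50·260.0) / (Q + 85.50) = 22
→ Q = 85.50·(260.0 − 22)/(22 − 6.000) = 1272 L/s.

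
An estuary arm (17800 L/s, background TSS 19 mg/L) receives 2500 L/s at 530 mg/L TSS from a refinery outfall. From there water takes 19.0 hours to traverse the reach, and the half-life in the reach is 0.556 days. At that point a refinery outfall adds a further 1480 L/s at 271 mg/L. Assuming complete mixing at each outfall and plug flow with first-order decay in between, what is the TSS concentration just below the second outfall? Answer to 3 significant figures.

46.9 mg/L

Mass balance: C = (17800·19.00 + 2500·530.0) / 20300 = 1663000/20300 = 81.93 mg/L; combined flow 20300 L/s.
Half-life 0.556 d → k = ln 2 / 0.556 = 1.247 d⁻¹.
First-order decay: C = 81.93·exp(−k·t) = 81.93·0.3727 = 30.54 mg/L.
Second outfall: C = (20300·30.54 + 1480·271.0)/21780 = 46.88 mg/L.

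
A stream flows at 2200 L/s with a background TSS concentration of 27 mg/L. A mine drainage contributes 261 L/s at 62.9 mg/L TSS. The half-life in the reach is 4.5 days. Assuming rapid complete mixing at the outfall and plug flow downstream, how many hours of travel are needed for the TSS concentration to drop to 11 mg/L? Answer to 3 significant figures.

Flow-weighted average: C = (2200·27.00 + 261.0·62.90) / 2461 = 75820/2461 = 30.81 mg/L.
Half-life 4.5 d → k = ln 2 / 4.5 = 0.1540 d⁻¹.
30.81·exp(−k·t) = 11 → t = ln(30.81/11)/k = 577700 s = 160.5 h.

160 h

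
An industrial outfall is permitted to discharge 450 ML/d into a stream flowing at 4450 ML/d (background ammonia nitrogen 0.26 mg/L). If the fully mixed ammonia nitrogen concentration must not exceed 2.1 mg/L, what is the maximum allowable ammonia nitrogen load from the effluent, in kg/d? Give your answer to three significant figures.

9130 kg/d

Mass balance at the limit: 4450·0.2600 + 450.0·Cₑ = 4900·2.1 → Cₑ = 20.30 mg/L.
450.0 ML/d = 5.208 m³/s. Load = 5.208 m³/s × 20.30 g/m³ × 86 400 s/d = 9133 kg/d.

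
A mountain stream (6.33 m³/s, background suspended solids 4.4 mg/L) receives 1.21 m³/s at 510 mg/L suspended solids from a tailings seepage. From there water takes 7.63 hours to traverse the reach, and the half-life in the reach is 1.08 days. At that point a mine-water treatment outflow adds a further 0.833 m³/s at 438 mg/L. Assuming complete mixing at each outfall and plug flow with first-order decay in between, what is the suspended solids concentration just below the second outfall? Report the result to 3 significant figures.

Mass balance: C = (6.330·4.400 + 1.210·510.0) / 7.540 = 645.0/7.540 = 85.54 mg/L; combined flow 7.540 m³/s.
Half-life 1.08 d → k = ln 2 / 1.08 = 0.6418 d⁻¹.
After decay, C = 85.54 × e^(−kt) = 85.54 × 0.8154 = 69.75 mg/L.
At the second outfall, C = (7.540·69.75 + 0.8330·438.0) / (7.540 + 0.8330) = 106.4 mg/L.

106 mg/L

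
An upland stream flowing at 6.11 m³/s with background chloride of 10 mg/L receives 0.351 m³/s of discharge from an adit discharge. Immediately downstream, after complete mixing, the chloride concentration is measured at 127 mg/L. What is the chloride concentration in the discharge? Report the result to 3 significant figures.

Mass balance: 6.110·10.00 + 0.3510·Cₑ = 6.461·127.0
→ Cₑ = (6.461·127.0 − 6.110·10.00) / 0.3510 = 2164 mg/L.

2160 mg/L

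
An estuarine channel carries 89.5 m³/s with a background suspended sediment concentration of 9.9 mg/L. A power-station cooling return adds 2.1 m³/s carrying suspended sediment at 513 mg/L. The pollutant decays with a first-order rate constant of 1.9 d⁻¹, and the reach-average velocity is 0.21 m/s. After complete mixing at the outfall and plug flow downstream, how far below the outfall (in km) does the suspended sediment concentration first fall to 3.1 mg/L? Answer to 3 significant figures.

18.5 km

After mixing, C = (89.50·9.900 + 2.100·513.0) / 91.60 = 1963/91.60 = 21.43 mg/L.
Set 21.43·exp(−k·t) = 3.1 → t = ln(21.43/3.1)/k = 87930 s = 24.42 h.
Distance = v·t = 0.21·87930 = 18460 m = 18.46 km.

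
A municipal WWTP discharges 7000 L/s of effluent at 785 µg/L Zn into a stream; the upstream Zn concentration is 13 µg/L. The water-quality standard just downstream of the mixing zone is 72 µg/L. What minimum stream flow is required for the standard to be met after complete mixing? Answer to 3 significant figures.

84600 L/s

Set C_mix = 72: (Q·13.00 + 7000·785.0) / (Q + 7000) = 72
→ Q = 7000·(785.0 − 72)/(72 − 13.00) = 84590 L/s.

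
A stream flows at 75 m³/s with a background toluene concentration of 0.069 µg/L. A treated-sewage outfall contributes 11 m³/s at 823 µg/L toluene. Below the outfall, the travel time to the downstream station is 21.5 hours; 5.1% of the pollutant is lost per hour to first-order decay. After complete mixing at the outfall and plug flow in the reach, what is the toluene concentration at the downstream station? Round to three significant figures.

34.2 µg/L

Mixed concentration C = ΣQC/ΣQ = (75.00·0.06900 + 11.00·823.0) / 86.00 = 9058/86.00 = 105.3 µg/L.
5.1%/h lost → k = −ln(1 − 0.051) = 0.05235 h⁻¹.
Applying C = C₀e^(−kt): 105.3 × 0.3245 = 34.18 µg/L.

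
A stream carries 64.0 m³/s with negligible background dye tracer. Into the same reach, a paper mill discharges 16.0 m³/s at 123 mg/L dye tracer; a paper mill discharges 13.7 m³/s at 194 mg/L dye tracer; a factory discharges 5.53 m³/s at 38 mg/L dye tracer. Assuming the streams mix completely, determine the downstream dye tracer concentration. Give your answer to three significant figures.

Mass balance: C = (64.00·0 + 16.00·123.0 + 13.70·194.0 + 5.530·38.00) / 99.23 = 4836/99.23 = 48.73 mg/L.

48.7 mg/L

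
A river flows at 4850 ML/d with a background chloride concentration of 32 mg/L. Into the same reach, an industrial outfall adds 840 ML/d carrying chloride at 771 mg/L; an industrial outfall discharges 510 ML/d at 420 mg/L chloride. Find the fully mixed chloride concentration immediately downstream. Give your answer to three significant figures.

Mixed concentration C = ΣQC/ΣQ = (4850·32.00 + 840.0·771.0 + 510.0·420.0) / 6200 = 1017000/6200 = 164.0 mg/L.

164 mg/L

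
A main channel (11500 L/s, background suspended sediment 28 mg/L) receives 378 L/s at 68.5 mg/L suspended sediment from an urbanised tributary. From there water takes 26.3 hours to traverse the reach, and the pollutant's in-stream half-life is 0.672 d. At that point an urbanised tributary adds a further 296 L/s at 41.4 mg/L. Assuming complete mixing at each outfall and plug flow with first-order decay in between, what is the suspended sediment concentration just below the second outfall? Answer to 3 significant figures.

Mixed concentration C = ΣQC/ΣQ = (11500·28.00 + 378.0·68.50) / 11880 = 347900/11880 = 29.29 mg/L; combined flow 11880 L/s.
Half-life 0.672 d → k = ln 2 / 0.672 = 1.031 d⁻¹.
Applying C = C₀e^(−kt): 29.29 × 0.3229 = 9.458 mg/L.
Second outfall: C = (11880·9.458 + 296.0·41.40)/12170 = 10.23 mg/L.

10.2 mg/L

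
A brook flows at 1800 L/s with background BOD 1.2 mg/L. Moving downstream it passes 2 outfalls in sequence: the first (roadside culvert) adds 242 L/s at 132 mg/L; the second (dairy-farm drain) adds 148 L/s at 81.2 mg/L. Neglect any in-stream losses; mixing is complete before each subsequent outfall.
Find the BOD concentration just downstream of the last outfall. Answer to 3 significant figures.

21.1 mg/L

After outfall 1: Q = 1800 + 242.0 = 2042 L/s; C = (1800·1.200 + 242.0·132.0)/2042 = 16.70 mg/L.
After outfall 2: Q = 2042 + 148.0 = 2190 L/s; C = (2042·16.70 + 148.0·81.20)/2190 = 21.06 mg/L.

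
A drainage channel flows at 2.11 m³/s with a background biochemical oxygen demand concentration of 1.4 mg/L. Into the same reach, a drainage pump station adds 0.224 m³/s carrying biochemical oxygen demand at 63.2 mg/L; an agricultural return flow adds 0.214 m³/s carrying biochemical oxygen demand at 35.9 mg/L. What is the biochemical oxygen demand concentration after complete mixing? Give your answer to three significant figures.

9.73 mg/L

After mixing, C = (2.110·1.400 + 0.2240·63.20 + 0.2140·35.90) / 2.548 = 24.79/2.548 = 9.731 mg/L.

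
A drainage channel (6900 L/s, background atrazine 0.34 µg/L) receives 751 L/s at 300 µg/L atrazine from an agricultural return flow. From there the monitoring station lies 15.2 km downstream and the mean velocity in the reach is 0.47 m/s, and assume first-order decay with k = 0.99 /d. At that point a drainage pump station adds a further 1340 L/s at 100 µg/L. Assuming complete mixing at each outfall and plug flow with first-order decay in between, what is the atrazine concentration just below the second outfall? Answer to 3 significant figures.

Mixed concentration C = ΣQC/ΣQ = (6900·0.3400 + 751.0·300.0) / 7651 = 227600/7651 = 29.75 µg/L; combined flow 7651 L/s.
Travel time t = 15.2·1000 / 0.47 = 32340 s = 8.983 h.
After decay, C = 29.75 × e^(−kt) = 29.75 × 0.6903 = 20.54 µg/L.
Second outfall: C = (7651·20.54 + 1340·100.0)/8991 = 32.38 µg/L.

32.4 µg/L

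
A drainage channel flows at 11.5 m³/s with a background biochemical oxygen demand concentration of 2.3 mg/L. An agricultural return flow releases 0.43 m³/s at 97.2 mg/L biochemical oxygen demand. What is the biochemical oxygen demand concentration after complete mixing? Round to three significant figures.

5.72 mg/L

Mixed concentration C = ΣQC/ΣQ = (11.50·2.300 + 0.4300·97.20) / 11.93 = 68.25/11.93 = 5.721 mg/L.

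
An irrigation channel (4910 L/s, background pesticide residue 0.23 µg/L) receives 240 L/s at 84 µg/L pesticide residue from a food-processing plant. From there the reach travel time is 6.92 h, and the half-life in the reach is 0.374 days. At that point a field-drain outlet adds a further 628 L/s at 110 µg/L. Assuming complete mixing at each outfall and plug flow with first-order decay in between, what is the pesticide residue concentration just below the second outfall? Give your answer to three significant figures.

After mixing, C = (4910·0.2300 + 240.0·84.00) / 5150 = 21290/5150 = 4.134 µg/L; combined flow 5150 L/s.
Half-life 0.374 d → k = ln 2 / 0.374 = 1.853 d⁻¹.
First-order decay: C = 4.134·exp(−k·t) = 4.134·0.5860 = 2.423 µg/L.
At the second outfall, C = (5150·2.423 + 628.0·110.0) / (5150 + 628.0) = 14.11 µg/L.

14.1 µg/L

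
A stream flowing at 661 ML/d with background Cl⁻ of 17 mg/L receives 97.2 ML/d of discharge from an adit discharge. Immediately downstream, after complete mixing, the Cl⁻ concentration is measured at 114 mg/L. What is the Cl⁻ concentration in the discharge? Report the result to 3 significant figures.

Mass balance: 661.0·17.00 + 97.20·Cₑ = 758.2·114.0
→ Cₑ = (758.2·114.0 − 661.0·17.00) / 97.20 = 773.6 mg/L.

774 mg/L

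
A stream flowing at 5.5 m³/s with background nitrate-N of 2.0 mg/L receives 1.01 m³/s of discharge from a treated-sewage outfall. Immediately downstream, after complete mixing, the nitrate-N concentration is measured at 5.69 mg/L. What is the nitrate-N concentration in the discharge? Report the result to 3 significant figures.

25.8 mg/L

Mass balance: 5.500·2.000 + 1.010·Cₑ = 6.510·5.690
→ Cₑ = (6.510·5.690 − 5.500·2.000) / 1.010 = 25.78 mg/L.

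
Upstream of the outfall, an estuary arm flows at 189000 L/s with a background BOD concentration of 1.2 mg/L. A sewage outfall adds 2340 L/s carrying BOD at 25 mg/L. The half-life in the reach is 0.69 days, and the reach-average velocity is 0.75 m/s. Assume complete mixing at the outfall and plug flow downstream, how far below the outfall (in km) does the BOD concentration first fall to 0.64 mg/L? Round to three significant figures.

54.6 km

Mixed concentration C = ΣQC/ΣQ = (189000·1.200 + 2340·25.00) / 191300 = 285300/191300 = 1.491 mg/L.
Half-life 0.69 d → k = ln 2 / 0.69 = 1.005 d⁻¹.
Set 1.491·exp(−k·t) = 0.64 → t = ln(1.491/0.64)/k = 72740 s = 20.21 h.
Distance = v·t = 0.75·72740 = 54560 m = 54.56 km.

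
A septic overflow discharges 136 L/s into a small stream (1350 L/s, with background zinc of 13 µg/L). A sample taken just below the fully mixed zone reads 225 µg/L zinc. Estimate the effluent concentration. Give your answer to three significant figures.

Mass balance: 1350·13.00 + 136.0·Cₑ = 1486·225.0
→ Cₑ = (1486·225.0 − 1350·13.00) / 136.0 = 2329 µg/L.

2330 µg/L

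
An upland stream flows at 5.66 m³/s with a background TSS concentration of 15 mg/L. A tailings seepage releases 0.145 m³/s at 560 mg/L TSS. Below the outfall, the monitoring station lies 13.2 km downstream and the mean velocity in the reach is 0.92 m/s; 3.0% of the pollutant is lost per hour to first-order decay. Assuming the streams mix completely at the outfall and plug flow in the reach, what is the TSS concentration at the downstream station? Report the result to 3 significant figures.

25.3 mg/L

After mixing, C = (5.660·15.00 + 0.1450·560.0) / 5.805 = 166.1/5.805 = 28.61 mg/L.
Travel time t = 13.2·1000 / 0.92 = 14350 s = 3.986 h.
3.0%/h lost → k = −ln(1 − 0.03) = 0.03046 h⁻¹.
Decay over the reach: 28.61·exp(−kt) = 28.61·0.8857 = 25.34 mg/L.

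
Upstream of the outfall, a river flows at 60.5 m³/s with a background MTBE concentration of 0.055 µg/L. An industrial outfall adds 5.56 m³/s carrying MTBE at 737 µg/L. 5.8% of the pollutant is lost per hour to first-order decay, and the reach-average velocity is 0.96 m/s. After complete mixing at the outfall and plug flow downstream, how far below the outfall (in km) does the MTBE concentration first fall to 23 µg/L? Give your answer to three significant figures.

Flow-weighted average: C = (60.50·0.05500 + 5.560·737.0) / 66.06 = 4101/66.06 = 62.08 µg/L.
5.8%/h lost → k = −ln(1 − 0.058) = 0.05975 h⁻¹.
Set 62.08·exp(−k·t) = 23 → t = ln(62.08/23)/k = 59830 s = 16.62 h.
Distance = v·t = 0.96·59830 = 57430 m = 57.43 km.

57.4 km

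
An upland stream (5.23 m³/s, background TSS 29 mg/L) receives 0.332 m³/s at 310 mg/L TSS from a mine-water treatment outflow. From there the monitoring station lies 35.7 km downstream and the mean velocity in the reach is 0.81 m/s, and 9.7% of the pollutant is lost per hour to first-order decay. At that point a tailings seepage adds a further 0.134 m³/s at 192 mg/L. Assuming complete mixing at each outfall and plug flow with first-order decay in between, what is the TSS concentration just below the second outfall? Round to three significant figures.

17.3 mg/L

Conservation of mass: C = (5.230·29.00 + 0.3320·310.0) / 5.562 = 254.6/5.562 = 45.77 mg/L; combined flow 5.562 m³/s.
Travel time t = 35.7·1000 / 0.81 = 44070 s = 12.24 h.
9.7%/h lost → k = −ln(1 − 0.097) = 0.1020 h⁻¹.
Decay over the reach: 45.77·exp(−kt) = 45.77·0.2867 = 13.13 mg/L.
Second outfall: C = (5.562·13.13 + 0.1340·192.0)/5.696 = 17.33 mg/L.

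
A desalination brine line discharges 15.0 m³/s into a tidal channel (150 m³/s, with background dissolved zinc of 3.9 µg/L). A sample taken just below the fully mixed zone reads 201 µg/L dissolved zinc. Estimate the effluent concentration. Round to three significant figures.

Mass balance: 150.0·3.900 + 15.00·Cₑ = 165.0·201.0
→ Cₑ = (165.0·201.0 − 150.0·3.900) / 15.00 = 2172 µg/L.

2170 µg/L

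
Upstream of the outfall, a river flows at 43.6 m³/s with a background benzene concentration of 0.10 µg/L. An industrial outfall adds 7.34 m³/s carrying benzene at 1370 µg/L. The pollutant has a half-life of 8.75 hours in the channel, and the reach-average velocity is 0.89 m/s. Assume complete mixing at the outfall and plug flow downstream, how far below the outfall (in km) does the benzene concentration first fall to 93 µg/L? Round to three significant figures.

30.5 km

Flow-weighted average: C = (43.60·0.1000 + 7.340·1370) / 50.94 = 10060/50.94 = 197.5 µg/L.
Half-life 8.75 h → k = ln 2 / 8.75 = 0.07922 h⁻¹ = 1.901 d⁻¹.
Set 197.5·exp(−k·t) = 93 → t = ln(197.5/93)/k = 34220 s = 9.507 h.
Distance = v·t = 0.89·34220 = 30460 m = 30.46 km.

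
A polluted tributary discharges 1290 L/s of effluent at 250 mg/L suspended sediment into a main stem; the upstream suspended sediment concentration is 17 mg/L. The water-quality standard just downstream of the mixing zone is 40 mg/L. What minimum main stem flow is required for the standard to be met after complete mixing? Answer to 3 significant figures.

Set C_mix = 40: (Q·17.00 + 1290·250.0) / (Q + 1290) = 40
→ Q = 1290·(250.0 − 40)/(40 − 17.00) = 11780 L/s.

11800 L/s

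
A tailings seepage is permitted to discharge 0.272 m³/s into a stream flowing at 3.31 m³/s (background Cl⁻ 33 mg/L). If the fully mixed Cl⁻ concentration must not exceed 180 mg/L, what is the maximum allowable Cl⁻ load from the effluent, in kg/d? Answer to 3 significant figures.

46300 kg/d

Mass balance at the limit: 3.310·33.00 + 0.2720·Cₑ = 3.582·180 → Cₑ = 1969 mg/L.
Load = 0.2720 m³/s × 1969 g/m³ × 86 400 s/d = 46270 kg/d.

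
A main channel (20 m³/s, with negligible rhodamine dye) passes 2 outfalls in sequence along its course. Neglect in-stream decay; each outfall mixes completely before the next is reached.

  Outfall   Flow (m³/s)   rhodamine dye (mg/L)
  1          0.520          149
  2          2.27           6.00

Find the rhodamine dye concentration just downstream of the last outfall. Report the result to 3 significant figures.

4.00 mg/L

Outfall 1: combined Q = 20.52 m³/s; C = (20.00·0 + 0.5200·149.0)/20.52 = 3.776 mg/L.
Outfall 2: combined Q = 22.79 m³/s; C = (20.52·3.776 + 2.270·6.000)/22.79 = 3.997 mg/L.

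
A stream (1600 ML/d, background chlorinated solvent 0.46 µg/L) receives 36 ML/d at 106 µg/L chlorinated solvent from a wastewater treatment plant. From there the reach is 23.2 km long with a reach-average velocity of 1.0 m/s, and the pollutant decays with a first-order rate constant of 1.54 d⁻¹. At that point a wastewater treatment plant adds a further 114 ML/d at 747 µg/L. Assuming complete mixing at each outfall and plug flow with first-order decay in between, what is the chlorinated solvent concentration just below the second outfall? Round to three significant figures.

50.4 µg/L

Conservation of mass: C = (1600·0.4600 + 36.00·106.0) / 1636 = 4552/1636 = 2.782 µg/L; combined flow 1636 ML/d.
Travel time t = 23.2·1000 / 1.0 = 23200 s = 6.444 h.
After decay, C = 2.782 × e^(−kt) = 2.782 × 0.6613 = 1.840 µg/L.
At the second outfall, C = (1636·1.840 + 114.0·747.0) / (1636 + 114.0) = 50.38 µg/L.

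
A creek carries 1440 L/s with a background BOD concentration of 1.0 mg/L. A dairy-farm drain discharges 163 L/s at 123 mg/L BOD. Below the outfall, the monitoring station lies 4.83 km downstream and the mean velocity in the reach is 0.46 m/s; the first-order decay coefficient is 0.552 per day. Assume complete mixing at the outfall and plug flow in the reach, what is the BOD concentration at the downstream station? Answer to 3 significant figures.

12.5 mg/L

Conservation of mass: C = (1440·1.000 + 163.0·123.0) / 1603 = 21490/1603 = 13.41 mg/L.
Travel time t = 4.83·1000 / 0.46 = 10500 s = 2.917 h.
First-order decay: C = 13.41·exp(−k·t) = 13.41·0.9351 = 12.54 mg/L.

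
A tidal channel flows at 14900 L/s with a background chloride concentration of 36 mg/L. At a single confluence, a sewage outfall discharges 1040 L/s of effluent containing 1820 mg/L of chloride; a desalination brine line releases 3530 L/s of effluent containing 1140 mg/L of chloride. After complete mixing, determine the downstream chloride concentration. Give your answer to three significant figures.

Mixed concentration C = ΣQC/ΣQ = (14900·36.00 + 1040·1820 + 3530·1140) / 19470 = 6453000/19470 = 331.5 mg/L.

331 mg/L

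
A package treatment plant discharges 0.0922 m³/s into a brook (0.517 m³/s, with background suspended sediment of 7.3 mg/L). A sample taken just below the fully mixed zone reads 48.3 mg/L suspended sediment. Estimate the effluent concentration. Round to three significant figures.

278 mg/L

Mass balance: 0.5170·7.300 + 0.09220·Cₑ = 0.6092·48.30
→ Cₑ = (0.6092·48.30 − 0.5170·7.300) / 0.09220 = 278.2 mg/L.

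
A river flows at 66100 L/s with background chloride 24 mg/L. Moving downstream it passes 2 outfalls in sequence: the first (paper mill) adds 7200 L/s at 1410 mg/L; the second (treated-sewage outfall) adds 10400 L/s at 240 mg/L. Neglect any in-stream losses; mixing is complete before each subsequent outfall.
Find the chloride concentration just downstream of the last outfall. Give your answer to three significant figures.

170 mg/L

After outfall 1: Q = 66100 + 7200 = 73300 L/s; C = (66100·24.00 + 7200·1410)/73300 = 160.1 mg/L.
After outfall 2: Q = 73300 + 10400 = 83700 L/s; C = (73300·160.1 + 10400·240.0)/83700 = 170.1 mg/L.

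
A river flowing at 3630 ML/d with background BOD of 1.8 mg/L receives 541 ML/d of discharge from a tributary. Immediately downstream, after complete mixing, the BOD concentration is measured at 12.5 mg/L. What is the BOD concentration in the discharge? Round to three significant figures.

84.3 mg/L

Mass balance: 3630·1.800 + 541.0·Cₑ = 4171·12.50
→ Cₑ = (4171·12.50 − 3630·1.800) / 541.0 = 84.29 mg/L.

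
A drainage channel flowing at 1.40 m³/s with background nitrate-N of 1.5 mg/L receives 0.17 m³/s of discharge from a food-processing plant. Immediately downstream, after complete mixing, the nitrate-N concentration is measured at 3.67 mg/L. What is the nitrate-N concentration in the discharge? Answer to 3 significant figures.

Mass balance: 1.400·1.500 + 0.1700·Cₑ = 1.570·3.670
→ Cₑ = (1.570·3.670 − 1.400·1.500) / 0.1700 = 21.54 mg/L.

21.5 mg/L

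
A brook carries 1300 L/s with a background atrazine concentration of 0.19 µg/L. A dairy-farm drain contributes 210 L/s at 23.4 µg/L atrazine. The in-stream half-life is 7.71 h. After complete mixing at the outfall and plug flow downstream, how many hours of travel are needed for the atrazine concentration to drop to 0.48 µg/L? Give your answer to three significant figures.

Conservation of mass: C = (1300·0.1900 + 210.0·23.40) / 1510 = 5161/1510 = 3.418 µg/L.
Half-life 7.71 h → k = ln 2 / 7.71 = 0.08990 h⁻¹ = 2.158 d⁻¹.
3.418·exp(−k·t) = 0.48 → t = ln(3.418/0.48)/k = 78600 s = 21.83 h.

21.8 h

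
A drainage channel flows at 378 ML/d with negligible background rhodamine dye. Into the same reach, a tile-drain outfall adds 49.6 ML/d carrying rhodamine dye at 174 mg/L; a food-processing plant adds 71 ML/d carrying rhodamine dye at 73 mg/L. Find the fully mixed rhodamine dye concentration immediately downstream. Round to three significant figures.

Mixed concentration C = ΣQC/ΣQ = (378.0·0 + 49.60·174.0 + 71.00·73.00) / 498.6 = 13810/498.6 = 27.70 mg/L.

27.7 mg/L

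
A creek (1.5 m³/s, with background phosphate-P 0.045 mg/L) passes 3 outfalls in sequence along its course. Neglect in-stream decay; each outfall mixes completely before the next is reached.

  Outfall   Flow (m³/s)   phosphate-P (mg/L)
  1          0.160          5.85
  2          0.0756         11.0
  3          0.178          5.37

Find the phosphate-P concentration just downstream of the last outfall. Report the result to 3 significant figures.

1.46 mg/L

After outfall 1: Q = 1.500 + 0.1600 = 1.660 m³/s; C = (1.500·0.04500 + 0.1600·5.850)/1.660 = 0.6045 mg/L.
After outfall 2: Q = 1.660 + 0.07560 = 1.736 m³/s; C = (1.660·0.6045 + 0.07560·11.00)/1.736 = 1.057 mg/L.
After outfall 3: Q = 1.736 + 0.1780 = 1.914 m³/s; C = (1.736·1.057 + 0.1780·5.370)/1.914 = 1.458 mg/L.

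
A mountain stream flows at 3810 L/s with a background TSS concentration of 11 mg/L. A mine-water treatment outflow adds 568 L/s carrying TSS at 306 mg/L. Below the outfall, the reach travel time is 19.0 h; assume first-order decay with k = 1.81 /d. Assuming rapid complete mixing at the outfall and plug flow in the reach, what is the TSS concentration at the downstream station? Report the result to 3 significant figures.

Flow-weighted average: C = (3810·11.00 + 568.0·306.0) / 4378 = 215700/4378 = 49.27 mg/L.
Applying C = C₀e^(−kt): 49.27 × 0.2386 = 11.76 mg/L.

11.8 mg/L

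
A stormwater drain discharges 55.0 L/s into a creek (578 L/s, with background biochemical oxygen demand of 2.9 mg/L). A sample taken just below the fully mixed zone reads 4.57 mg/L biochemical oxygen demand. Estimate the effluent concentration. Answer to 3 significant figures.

22.1 mg/L

Mass balance: 578.0·2.900 + 55.00·Cₑ = 633.0·4.570
→ Cₑ = (633.0·4.570 − 578.0·2.900) / 55.00 = 22.12 mg/L.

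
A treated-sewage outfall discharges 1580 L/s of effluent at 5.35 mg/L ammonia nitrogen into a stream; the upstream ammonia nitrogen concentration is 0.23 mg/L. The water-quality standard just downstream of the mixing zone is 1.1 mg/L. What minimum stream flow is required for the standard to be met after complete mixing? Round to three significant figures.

Set C_mix = 1.1: (Q·0.2300 + 1580·5.350) / (Q + 1580) = 1.1
→ Q = 1580·(5.350 − 1.1)/(1.1 − 0.2300) = 7718 L/s.

7720 L/s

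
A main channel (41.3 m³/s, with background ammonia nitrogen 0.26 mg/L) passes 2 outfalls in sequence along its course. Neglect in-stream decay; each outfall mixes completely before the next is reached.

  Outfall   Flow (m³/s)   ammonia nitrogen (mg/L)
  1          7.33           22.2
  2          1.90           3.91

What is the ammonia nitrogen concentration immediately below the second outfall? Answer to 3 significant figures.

Outfall 1: combined Q = 48.63 m³/s; C = (41.30·0.2600 + 7.330·22.20)/48.63 = 3.567 mg/L.
Outfall 2: combined Q = 50.53 m³/s; C = (48.63·3.567 + 1.900·3.910)/50.53 = 3.580 mg/L.

3.58 mg/L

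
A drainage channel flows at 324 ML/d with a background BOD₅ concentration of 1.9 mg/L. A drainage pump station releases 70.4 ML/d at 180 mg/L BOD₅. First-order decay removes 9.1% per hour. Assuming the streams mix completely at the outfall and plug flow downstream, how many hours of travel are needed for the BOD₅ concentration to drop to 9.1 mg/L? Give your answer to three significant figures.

Flow-weighted average: C = (324.0·1.900 + 70.40·180.0) / 394.4 = 13290/394.4 = 33.69 mg/L.
9.1%/h lost → k = −ln(1 − 0.091) = 0.09541 h⁻¹.
33.69·exp(−k·t) = 9.1 → t = ln(33.69/9.1)/k = 49390 s = 13.72 h.

13.7 h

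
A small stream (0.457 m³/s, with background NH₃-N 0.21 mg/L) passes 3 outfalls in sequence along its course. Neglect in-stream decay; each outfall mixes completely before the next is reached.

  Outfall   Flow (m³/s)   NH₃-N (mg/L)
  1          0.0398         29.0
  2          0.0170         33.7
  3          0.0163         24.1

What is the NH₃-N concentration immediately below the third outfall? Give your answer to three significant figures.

4.18 mg/L

Outfall 1: combined Q = 0.4968 m³/s; C = (0.4570·0.2100 + 0.03980·29.00)/0.4968 = 2.516 mg/L.
Outfall 2: combined Q = 0.5138 m³/s; C = (0.4968·2.516 + 0.01700·33.70)/0.5138 = 3.548 mg/L.
Outfall 3: combined Q = 0.5301 m³/s; C = (0.5138·3.548 + 0.01630·24.10)/0.5301 = 4.180 mg/L.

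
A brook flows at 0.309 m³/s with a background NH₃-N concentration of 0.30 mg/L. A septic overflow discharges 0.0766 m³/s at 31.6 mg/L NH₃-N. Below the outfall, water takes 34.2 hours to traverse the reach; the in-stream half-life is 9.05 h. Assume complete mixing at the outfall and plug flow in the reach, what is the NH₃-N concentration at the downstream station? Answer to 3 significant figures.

0.475 mg/L

Mass balance: C = (0.3090·0.3000 + 0.07660·31.60) / 0.3856 = 2.513/0.3856 = 6.518 mg/L.
Half-life 9.05 h → k = ln 2 / 9.05 = 0.07659 h⁻¹ = 1.838 d⁻¹.
Decay over the reach: 6.518·exp(−kt) = 6.518·0.07285 = 0.4748 mg/L.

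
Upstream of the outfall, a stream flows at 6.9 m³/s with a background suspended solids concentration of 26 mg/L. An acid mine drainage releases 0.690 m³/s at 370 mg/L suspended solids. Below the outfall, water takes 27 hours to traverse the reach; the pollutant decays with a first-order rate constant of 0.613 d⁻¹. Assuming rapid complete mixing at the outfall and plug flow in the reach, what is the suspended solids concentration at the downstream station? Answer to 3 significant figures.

Flow-weighted average: C = (6.900·26.00 + 0.6900·370.0) / 7.590 = 434.7/7.590 = 57.27 mg/L.
After decay, C = 57.27 × e^(−kt) = 57.27 × 0.5018 = 28.74 mg/L.

28.7 mg/L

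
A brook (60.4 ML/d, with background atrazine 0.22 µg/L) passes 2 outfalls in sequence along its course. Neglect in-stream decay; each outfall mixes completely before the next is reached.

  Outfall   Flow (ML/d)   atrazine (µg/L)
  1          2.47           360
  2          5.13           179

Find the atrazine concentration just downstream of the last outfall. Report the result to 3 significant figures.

26.8 µg/L

After outfall 1: Q = 60.40 + 2.470 = 62.87 ML/d; C = (60.40·0.2200 + 2.470·360.0)/62.87 = 14.35 µg/L.
After outfall 2: Q = 62.87 + 5.130 = 68.00 ML/d; C = (62.87·14.35 + 5.130·179.0)/68.00 = 26.78 µg/L.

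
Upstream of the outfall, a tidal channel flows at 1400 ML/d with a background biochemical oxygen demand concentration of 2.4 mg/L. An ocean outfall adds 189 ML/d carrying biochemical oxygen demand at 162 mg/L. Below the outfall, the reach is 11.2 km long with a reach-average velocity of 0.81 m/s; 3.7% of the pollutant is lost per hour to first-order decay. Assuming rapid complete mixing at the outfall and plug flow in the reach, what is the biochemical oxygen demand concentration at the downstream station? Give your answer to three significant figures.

After mixing, C = (1400·2.400 + 189.0·162.0) / 1589 = 33980/1589 = 21.38 mg/L.
Travel time t = 11.2·1000 / 0.81 = 13830 s = 3.841 h.
3.7%/h lost → k = −ln(1 − 0.037) = 0.03770 h⁻¹.
Applying C = C₀e^(−kt): 21.38 × 0.8652 = 18.50 mg/L.

18.5 mg/L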